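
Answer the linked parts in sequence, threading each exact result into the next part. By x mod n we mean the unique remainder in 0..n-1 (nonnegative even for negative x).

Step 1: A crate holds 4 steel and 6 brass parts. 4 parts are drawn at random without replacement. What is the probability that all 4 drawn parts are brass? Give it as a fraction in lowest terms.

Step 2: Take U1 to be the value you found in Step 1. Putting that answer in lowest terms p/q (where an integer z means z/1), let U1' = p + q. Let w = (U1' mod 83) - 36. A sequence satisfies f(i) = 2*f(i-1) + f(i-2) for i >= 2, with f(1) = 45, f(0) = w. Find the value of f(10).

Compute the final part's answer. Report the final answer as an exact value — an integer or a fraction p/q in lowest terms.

Step 1: total draws C(10,4) = 210; favorable C(6,4) = 15; P = 1/14; answer 1/14
Step 2: U1 = 1/14; threaded value p + q = 15; w = -21; f(2) = 2*(45) + 1*(-21) = 69; iterating: f(2)=69, f(3)=183, f(4)=435, f(5)=1053, f(6)=2541, f(7)=6135, f(8)=14811, f(9)=35757, f(10)=86325; answer 86325

86325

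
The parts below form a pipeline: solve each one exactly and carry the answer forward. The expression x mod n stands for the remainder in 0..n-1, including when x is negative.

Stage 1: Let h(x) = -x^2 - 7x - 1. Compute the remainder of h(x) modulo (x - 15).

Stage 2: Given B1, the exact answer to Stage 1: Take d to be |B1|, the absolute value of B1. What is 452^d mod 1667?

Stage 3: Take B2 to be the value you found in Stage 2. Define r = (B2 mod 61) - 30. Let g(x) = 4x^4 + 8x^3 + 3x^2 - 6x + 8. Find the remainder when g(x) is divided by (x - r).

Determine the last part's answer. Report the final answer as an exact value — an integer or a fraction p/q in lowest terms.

Stage 1: remainder = value at the root: -1*(15)^2 - 7*(15)^1 - 1 = (-225) + (-105) + (-1) = -331; answer -331
Stage 2: B1 = -331; d = 331; squarings mod 1667: 452^1=452, 452^2=930, 452^4=1394, 452^8=1181, 452^16=1149, 452^32=1604, 452^64=635, 452^128=1478, 452^256=714; 452^331 = 452^1 * 452^2 * 452^8 * 452^64 * 452^256 = 1379 (mod 1667); answer 1379
Stage 3: B2 = 1379; r = 7; remainder = value at the root: 4*(7)^4 + 8*(7)^3 + 3*(7)^2 - 6*(7)^1 + 8 = (9604) + (2744) + (147) + (-42) + (8) = 12461; answer 12461

12461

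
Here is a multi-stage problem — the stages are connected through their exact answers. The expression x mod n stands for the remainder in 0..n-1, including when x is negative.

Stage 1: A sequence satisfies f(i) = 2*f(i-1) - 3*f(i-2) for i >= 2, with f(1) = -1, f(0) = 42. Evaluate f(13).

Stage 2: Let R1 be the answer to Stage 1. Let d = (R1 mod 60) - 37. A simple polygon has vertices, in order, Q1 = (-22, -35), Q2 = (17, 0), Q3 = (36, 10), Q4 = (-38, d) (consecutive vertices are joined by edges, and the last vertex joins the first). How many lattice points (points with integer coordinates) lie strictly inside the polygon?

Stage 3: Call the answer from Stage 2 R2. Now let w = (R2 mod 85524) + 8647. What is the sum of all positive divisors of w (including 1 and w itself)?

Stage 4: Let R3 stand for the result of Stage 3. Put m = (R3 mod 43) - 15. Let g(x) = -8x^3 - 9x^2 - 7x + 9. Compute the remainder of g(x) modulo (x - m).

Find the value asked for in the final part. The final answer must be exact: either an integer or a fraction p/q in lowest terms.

Stage 1: f(2) = 2*(-1) - 3*(42) = -128; iterating: f(2)=-128, f(3)=-253, f(4)=-122, f(5)=515, f(6)=1396, f(7)=1247, f(8)=-1694, f(9)=-7129, f(10)=-9176, f(11)=3035, f(12)=33598, f(13)=58091; answer 58091
Stage 2: R1 = 58091; d = -26; cross terms: (-22*0 - 17*-35)=595, (17*10 - 36*0)=170, (36*-26 - -38*10)=-556, (-38*-35 - -22*-26)=758; twice the area = |967| = 967; area = 967/2; boundary points = 1 + 1 + 2 + 1 = 5; strictly interior points = area - boundary/2 + 1 = 482; answer 482
Stage 3: R2 = 482; w = 9129; 9129 = 3 * 17 * 179; sigma = (1 + 3) * (1 + 17) * (1 + 179) = 4 * 18 * 180 = 12960; answer 12960
Stage 4: R3 = 12960; m = 2; remainder = value at the root: -8*(2)^3 - 9*(2)^2 - 7*(2)^1 + 9 = (-64) + (-36) + (-14) + (9) = -105; answer -105

-105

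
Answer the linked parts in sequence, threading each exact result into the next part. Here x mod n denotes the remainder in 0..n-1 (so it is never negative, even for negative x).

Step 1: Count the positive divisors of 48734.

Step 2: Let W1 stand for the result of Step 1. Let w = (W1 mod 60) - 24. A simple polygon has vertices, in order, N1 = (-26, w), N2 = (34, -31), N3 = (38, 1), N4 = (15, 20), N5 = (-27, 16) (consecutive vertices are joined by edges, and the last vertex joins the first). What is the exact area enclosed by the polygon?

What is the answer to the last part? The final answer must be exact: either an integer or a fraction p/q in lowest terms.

Step 1: 48734 = 2 * 7 * 59^2; number of divisors = (1+1) * (1+1) * (2+1) = 12; answer 12
Step 2: W1 = 12; w = -12; cross terms: (-26*-31 - 34*-12)=1214, (34*1 - 38*-31)=1212, (38*20 - 15*1)=745, (15*16 - -27*20)=780, (-27*-12 - -26*16)=740; twice the area = |4691| = 4691; area = 4691/2; answer 4691/2

4691/2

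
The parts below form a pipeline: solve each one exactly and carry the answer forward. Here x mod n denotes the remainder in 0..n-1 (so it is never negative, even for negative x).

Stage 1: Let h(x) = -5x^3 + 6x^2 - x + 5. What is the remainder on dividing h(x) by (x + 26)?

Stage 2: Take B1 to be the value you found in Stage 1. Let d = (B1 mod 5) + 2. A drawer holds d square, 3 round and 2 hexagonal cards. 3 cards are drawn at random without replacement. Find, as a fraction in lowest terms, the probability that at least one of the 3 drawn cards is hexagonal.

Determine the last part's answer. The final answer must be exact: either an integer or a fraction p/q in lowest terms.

Stage 1: remainder = value at the root: -5*(-26)^3 + 6*(-26)^2 - 1*(-26)^1 + 5 = (87880) + (4056) + (26) + (5) = 91967; answer 91967
Stage 2: B1 = 91967; d = 4; total draws C(9,3) = 84; complement C(7,3) = 35; favorable 84 - 35 = 49; P = 7/12; answer 7/12

7/12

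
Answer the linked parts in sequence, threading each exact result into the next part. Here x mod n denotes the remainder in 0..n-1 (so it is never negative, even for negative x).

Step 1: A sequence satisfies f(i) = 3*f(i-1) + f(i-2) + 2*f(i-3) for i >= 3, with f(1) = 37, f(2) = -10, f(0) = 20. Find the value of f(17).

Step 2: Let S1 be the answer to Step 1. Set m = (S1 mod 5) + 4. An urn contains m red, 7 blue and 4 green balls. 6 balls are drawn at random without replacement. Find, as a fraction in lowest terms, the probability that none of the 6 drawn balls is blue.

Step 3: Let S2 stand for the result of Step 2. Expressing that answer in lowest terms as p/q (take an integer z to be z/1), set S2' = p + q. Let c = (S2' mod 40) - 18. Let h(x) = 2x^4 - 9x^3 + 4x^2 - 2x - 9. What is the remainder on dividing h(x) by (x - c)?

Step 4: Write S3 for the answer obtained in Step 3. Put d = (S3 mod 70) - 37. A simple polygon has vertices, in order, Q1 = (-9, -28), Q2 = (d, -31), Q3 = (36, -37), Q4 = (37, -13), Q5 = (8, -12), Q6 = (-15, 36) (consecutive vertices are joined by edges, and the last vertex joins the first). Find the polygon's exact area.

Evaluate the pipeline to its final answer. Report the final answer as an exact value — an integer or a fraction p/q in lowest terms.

2637/2

Step 1: f(3) = 3*(-10) + 1*(37) + 2*(20) = 47; iterating: f(3)=47, f(4)=205, f(5)=642, f(6)=2225, f(7)=7727, f(8)=26690, f(9)=92247, f(10)=318885, f(11)=1102282, f(12)=3810225, f(13)=13170727, f(14)=45526970, f(15)=157372087, f(16)=543984685, f(17)=1880380082; answer 1880380082
Step 2: S1 = 1880380082; m = 6; total draws C(17,6) = 12376; favorable C(10,6) = 210; P = 15/884; answer 15/884
Step 3: S2 = 15/884; threaded value p + q = 899; c = 1; remainder = value at the root: 2*(1)^4 - 9*(1)^3 + 4*(1)^2 - 2*(1)^1 - 9 = (2) + (-9) + (4) + (-2) + (-9) = -14; answer -14
Step 4: S3 = -14; d = 19; cross terms: (-9*-31 - 19*-28)=811, (19*-37 - 36*-31)=413, (36*-13 - 37*-37)=901, (37*-12 - 8*-13)=-340, (8*36 - -15*-12)=108, (-15*-28 - -9*36)=744; twice the area = |2637| = 2637; area = 2637/2; answer 2637/2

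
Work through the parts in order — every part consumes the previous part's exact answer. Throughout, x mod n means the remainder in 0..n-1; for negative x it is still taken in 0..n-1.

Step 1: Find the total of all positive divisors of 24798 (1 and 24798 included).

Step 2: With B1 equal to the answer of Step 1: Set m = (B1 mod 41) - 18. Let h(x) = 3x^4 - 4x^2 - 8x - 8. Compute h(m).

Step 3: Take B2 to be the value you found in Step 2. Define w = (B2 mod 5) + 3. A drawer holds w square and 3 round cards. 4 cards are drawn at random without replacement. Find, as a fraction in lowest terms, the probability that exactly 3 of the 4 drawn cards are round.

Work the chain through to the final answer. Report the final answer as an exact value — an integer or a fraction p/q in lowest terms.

Step 1: 24798 = 2 * 3 * 4133; sigma = (1 + 2) * (1 + 3) * (1 + 4133) = 3 * 4 * 4134 = 49608; answer 49608
Step 2: B1 = 49608; m = 21; 3*(21)^4 - 4*(21)^2 - 8*(21)^1 - 8 = (583443) + (-1764) + (-168) + (-8) = 581503; answer 581503
Step 3: B2 = 581503; w = 6; total draws C(9,4) = 126; favorable C(3,3)*C(6,1) = 6; P = 1/21; answer 1/21

1/21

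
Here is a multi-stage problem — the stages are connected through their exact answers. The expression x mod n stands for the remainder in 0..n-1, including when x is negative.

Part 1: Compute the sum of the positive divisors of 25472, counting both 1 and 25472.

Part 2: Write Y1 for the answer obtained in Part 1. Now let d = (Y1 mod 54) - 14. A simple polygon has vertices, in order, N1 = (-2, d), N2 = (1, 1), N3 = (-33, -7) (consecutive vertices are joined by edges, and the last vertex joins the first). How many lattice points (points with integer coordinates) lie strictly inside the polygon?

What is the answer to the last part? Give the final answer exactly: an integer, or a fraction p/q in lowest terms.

Part 1: 25472 = 2^7 * 199; sigma = (1 + 2 + 4 + 8 + 16 + 32 + 64 + 128) * (1 + 199) = 255 * 200 = 51000; answer 51000
Part 2: Y1 = 51000; d = 10; cross terms: (-2*1 - 1*10)=-12, (1*-7 - -33*1)=26, (-33*10 - -2*-7)=-344; twice the area = |-330| = 330; area = 165; boundary points = 3 + 2 + 1 = 6; strictly interior points = area - boundary/2 + 1 = 163; answer 163

163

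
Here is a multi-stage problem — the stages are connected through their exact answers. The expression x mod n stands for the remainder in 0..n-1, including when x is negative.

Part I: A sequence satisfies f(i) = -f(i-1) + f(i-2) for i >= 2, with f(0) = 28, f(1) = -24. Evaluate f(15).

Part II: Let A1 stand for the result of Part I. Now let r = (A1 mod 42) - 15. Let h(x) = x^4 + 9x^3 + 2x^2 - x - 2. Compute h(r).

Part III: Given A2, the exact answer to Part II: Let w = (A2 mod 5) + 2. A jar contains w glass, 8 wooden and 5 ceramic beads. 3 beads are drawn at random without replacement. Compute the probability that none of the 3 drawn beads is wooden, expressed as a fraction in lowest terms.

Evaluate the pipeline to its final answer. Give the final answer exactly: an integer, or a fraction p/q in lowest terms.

Part I: f(2) = -1*(-24) + 1*(28) = 52; iterating: f(2)=52, f(3)=-76, f(4)=128, f(5)=-204, f(6)=332, f(7)=-536, f(8)=868, f(9)=-1404, f(10)=2272, f(11)=-3676, f(12)=5948, f(13)=-9624, f(14)=15572, f(15)=-25196; answer -25196
Part II: A1 = -25196; r = -11; 1*(-11)^4 + 9*(-11)^3 + 2*(-11)^2 - 1*(-11)^1 - 2 = (14641) + (-11979) + (242) + (11) + (-2) = 2913; answer 2913
Part III: A2 = 2913; w = 5; total draws C(18,3) = 816; favorable C(10,3) = 120; P = 5/34; answer 5/34

5/34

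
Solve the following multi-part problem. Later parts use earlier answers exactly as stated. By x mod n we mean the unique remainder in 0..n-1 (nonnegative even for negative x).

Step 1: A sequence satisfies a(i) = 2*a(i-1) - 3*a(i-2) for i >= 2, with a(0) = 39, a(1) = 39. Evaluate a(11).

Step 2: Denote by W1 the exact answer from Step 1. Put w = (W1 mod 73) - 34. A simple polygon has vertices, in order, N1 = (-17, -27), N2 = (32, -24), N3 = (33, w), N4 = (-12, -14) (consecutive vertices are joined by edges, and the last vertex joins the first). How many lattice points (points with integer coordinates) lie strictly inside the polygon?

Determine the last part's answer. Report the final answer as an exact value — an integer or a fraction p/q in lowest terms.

Step 1: a(2) = 2*(39) - 3*(39) = -39; iterating: a(2)=-39, a(3)=-195, a(4)=-273, a(5)=39, a(6)=897, a(7)=1677, a(8)=663, a(9)=-3705, a(10)=-9399, a(11)=-7683; answer -7683
Step 2: W1 = -7683; w = 21; cross terms: (-17*-24 - 32*-27)=1272, (32*21 - 33*-24)=1464, (33*-14 - -12*21)=-210, (-12*-27 - -17*-14)=86; twice the area = |2612| = 2612; area = 1306; boundary points = 1 + 1 + 5 + 1 = 8; strictly interior points = area - boundary/2 + 1 = 1303; answer 1303

1303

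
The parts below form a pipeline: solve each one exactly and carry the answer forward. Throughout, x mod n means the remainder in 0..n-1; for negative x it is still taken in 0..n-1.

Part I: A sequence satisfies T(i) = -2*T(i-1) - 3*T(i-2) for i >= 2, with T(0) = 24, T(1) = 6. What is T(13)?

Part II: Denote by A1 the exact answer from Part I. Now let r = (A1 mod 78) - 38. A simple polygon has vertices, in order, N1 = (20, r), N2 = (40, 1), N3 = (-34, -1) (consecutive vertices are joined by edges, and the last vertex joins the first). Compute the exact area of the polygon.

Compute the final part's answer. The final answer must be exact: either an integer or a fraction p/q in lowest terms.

535

Part I: T(2) = -2*(6) - 3*(24) = -84; iterating: T(2)=-84, T(3)=150, T(4)=-48, T(5)=-354, T(6)=852, T(7)=-642, T(8)=-1272, T(9)=4470, T(10)=-5124, T(11)=-3162, T(12)=21696, T(13)=-33906; answer -33906
Part II: A1 = -33906; r = -14; cross terms: (20*1 - 40*-14)=580, (40*-1 - -34*1)=-6, (-34*-14 - 20*-1)=496; twice the area = |1070| = 1070; area = 535; answer 535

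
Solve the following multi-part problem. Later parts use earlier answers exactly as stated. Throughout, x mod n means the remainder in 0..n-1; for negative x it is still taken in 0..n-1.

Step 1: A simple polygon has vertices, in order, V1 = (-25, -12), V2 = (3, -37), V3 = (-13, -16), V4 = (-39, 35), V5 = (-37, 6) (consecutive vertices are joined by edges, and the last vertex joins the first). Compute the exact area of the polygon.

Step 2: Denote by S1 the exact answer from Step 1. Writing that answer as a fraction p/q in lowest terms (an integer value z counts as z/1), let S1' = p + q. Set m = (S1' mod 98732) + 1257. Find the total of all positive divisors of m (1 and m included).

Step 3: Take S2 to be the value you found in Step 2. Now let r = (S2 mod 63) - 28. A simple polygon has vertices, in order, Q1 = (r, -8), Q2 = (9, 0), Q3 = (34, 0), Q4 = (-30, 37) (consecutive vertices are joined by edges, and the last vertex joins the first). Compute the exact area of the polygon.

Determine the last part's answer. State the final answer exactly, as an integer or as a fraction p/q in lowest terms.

Step 1: cross terms: (-25*-37 - 3*-12)=961, (3*-16 - -13*-37)=-529, (-13*35 - -39*-16)=-1079, (-39*6 - -37*35)=1061, (-37*-12 - -25*6)=594; twice the area = |1008| = 1008; area = 504; answer 504
Step 2: S1 = 504; threaded value p + q = 505; m = 1762; 1762 = 2 * 881; sigma = (1 + 2) * (1 + 881) = 3 * 882 = 2646; answer 2646
Step 3: S2 = 2646; r = -28; cross terms: (-28*0 - 9*-8)=72, (9*0 - 34*0)=0, (34*37 - -30*0)=1258, (-30*-8 - -28*37)=1276; twice the area = |2606| = 2606; area = 1303; answer 1303

1303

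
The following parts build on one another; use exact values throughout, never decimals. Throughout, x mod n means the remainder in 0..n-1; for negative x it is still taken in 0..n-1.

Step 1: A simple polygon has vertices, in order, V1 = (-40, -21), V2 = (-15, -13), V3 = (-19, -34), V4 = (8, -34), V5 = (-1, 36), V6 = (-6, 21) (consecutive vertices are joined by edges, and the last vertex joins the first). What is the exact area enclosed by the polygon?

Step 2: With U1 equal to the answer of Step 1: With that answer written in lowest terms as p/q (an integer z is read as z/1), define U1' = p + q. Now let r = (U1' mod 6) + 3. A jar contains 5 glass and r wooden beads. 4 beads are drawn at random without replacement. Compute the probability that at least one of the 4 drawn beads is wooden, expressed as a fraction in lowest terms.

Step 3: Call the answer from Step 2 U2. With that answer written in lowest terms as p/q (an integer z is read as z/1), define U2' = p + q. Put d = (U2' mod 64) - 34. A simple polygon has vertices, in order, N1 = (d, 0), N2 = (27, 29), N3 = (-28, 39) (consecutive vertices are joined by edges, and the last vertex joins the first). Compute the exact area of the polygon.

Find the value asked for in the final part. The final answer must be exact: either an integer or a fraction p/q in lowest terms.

1655/2

Step 1: cross terms: (-40*-13 - -15*-21)=205, (-15*-34 - -19*-13)=263, (-19*-34 - 8*-34)=918, (8*36 - -1*-34)=254, (-1*21 - -6*36)=195, (-6*-21 - -40*21)=966; twice the area = |2801| = 2801; area = 2801/2; answer 2801/2
Step 2: U1 = 2801/2; threaded value p + q = 2803; r = 4; total draws C(9,4) = 126; complement C(5,4) = 5; favorable 126 - 5 = 121; P = 121/126; answer 121/126
Step 3: U2 = 121/126; threaded value p + q = 247; d = 21; cross terms: (21*29 - 27*0)=609, (27*39 - -28*29)=1865, (-28*0 - 21*39)=-819; twice the area = |1655| = 1655; area = 1655/2; answer 1655/2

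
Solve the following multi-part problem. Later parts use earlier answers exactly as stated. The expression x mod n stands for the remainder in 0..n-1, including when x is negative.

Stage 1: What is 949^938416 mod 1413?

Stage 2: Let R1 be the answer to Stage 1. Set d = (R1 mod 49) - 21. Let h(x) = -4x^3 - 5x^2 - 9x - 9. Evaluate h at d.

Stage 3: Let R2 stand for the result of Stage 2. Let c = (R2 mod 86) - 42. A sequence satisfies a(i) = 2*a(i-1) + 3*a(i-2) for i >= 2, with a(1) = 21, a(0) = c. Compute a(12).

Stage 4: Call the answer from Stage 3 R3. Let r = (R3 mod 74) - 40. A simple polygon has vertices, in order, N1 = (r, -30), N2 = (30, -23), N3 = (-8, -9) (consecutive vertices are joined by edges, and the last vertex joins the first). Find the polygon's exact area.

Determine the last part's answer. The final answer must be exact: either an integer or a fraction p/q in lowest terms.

350

Stage 1: squarings mod 1413: 949^1=949, 949^2=520, 949^4=517, 949^8=232, 949^16=130, 949^32=1357, 949^64=310, 949^128=16, 949^256=256, 949^512=538, 949^1024=1192, 949^2048=799, 949^4096=1138, 949^8192=736, 949^16384=517, 949^32768=232, 949^65536=130, 949^131072=1357, 949^262144=310, 949^524288=16; 949^938416 = 949^16 * 949^32 * 949^128 * 949^256 * 949^4096 * 949^16384 * 949^131072 * 949^262144 * 949^524288 = 958 (mod 1413); answer 958
Stage 2: R1 = 958; d = 6; -4*(6)^3 - 5*(6)^2 - 9*(6)^1 - 9 = (-864) + (-180) + (-54) + (-9) = -1107; answer -1107
Stage 3: R2 = -1107; c = -31; a(2) = 2*(21) + 3*(-31) = -51; iterating: a(2)=-51, a(3)=-39, a(4)=-231, a(5)=-579, a(6)=-1851, a(7)=-5439, a(8)=-16431, a(9)=-49179, a(10)=-147651, a(11)=-442839, a(12)=-1328631; answer -1328631
Stage 4: R3 = -1328631; r = -1; cross terms: (-1*-23 - 30*-30)=923, (30*-9 - -8*-23)=-454, (-8*-30 - -1*-9)=231; twice the area = |700| = 700; area = 350; answer 350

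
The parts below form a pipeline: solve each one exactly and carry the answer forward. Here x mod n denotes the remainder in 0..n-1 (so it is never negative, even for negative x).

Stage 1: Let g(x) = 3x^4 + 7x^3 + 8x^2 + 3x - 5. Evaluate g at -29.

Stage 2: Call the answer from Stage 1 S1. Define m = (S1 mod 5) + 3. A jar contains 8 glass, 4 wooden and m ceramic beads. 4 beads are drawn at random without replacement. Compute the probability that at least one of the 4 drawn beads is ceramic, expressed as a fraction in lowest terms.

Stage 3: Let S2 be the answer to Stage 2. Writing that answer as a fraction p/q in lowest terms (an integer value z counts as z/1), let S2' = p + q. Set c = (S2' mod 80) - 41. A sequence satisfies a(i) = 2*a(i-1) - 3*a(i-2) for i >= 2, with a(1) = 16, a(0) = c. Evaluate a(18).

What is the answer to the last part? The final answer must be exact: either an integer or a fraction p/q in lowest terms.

Stage 1: 3*(-29)^4 + 7*(-29)^3 + 8*(-29)^2 + 3*(-29)^1 - 5 = (2121843) + (-170723) + (6728) + (-87) + (-5) = 1957756; answer 1957756
Stage 2: S1 = 1957756; m = 4; total draws C(16,4) = 1820; complement C(12,4) = 495; favorable 1820 - 495 = 1325; P = 265/364; answer 265/364
Stage 3: S2 = 265/364; threaded value p + q = 629; c = 28; a(2) = 2*(16) - 3*(28) = -52; iterating: a(2)=-52, a(3)=-152, a(4)=-148, a(5)=160, a(6)=764, a(7)=1048, a(8)=-196, a(9)=-3536, a(10)=-6484, a(11)=-2360, a(12)=14732, a(13)=36544, a(14)=28892, a(15)=-51848, a(16)=-190372, a(17)=-225200, a(18)=120716; answer 120716

120716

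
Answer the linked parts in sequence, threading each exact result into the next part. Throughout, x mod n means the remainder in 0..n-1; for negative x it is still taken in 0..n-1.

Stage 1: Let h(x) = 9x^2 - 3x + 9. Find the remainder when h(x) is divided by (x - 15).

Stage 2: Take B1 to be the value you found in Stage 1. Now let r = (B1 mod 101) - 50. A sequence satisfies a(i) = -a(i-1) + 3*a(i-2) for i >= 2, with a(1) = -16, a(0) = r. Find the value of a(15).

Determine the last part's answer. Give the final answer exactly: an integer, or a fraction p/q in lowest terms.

Stage 1: remainder = value at the root: 9*(15)^2 - 3*(15)^1 + 9 = (2025) + (-45) + (9) = 1989; answer 1989
Stage 2: B1 = 1989; r = 20; a(2) = -1*(-16) + 3*(20) = 76; iterating: a(2)=76, a(3)=-124, a(4)=352, a(5)=-724, a(6)=1780, a(7)=-3952, a(8)=9292, a(9)=-21148, a(10)=49024, a(11)=-112468, a(12)=259540, a(13)=-596944, a(14)=1375564, a(15)=-3166396; answer -3166396

-3166396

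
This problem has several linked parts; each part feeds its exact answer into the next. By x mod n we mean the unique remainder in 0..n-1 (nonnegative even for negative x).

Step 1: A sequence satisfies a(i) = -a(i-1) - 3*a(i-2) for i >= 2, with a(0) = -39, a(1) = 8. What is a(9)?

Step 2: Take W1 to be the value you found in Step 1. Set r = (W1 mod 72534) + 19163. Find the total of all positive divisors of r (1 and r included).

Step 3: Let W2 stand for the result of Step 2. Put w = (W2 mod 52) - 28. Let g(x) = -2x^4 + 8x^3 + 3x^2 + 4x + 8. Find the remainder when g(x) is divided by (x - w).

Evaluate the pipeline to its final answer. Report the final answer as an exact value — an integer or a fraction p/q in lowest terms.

-3864

Step 1: a(2) = -1*(8) - 3*(-39) = 109; iterating: a(2)=109, a(3)=-133, a(4)=-194, a(5)=593, a(6)=-11, a(7)=-1768, a(8)=1801, a(9)=3503; answer 3503
Step 2: W1 = 3503; r = 22666; 22666 = 2 * 7 * 1619; sigma = (1 + 2) * (1 + 7) * (1 + 1619) = 3 * 8 * 1620 = 38880; answer 38880
Step 3: W2 = 38880; w = 8; remainder = value at the root: -2*(8)^4 + 8*(8)^3 + 3*(8)^2 + 4*(8)^1 + 8 = (-8192) + (4096) + (192) + (32) + (8) = -3864; answer -3864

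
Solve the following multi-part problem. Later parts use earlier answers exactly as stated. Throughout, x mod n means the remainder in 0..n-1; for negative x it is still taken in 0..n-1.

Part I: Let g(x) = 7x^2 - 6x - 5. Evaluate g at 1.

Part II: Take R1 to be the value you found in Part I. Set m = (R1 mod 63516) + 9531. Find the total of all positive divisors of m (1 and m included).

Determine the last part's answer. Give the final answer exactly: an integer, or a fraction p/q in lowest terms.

Part I: 7*(1)^2 - 6*(1)^1 - 5 = (7) + (-6) + (-5) = -4; answer -4
Part II: R1 = -4; m = 73043; 73043 is prime, so its only divisors are 1 and 73043; sigma = 1 + 73043 = 73044; answer 73044

73044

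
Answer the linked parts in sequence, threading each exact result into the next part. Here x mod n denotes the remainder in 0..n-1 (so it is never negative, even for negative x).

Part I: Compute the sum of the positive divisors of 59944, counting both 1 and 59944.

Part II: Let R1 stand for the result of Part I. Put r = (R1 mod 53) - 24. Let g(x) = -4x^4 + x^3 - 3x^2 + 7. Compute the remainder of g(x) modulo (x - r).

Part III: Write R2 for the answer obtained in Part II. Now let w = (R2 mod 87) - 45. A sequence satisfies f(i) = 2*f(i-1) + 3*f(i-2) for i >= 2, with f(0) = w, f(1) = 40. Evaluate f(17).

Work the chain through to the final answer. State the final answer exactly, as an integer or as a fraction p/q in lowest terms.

2485948120

Part I: 59944 = 2^3 * 59 * 127; sigma = (1 + 2 + 4 + 8) * (1 + 59) * (1 + 127) = 15 * 60 * 128 = 115200; answer 115200
Part II: R1 = 115200; r = 7; remainder = value at the root: -4*(7)^4 + 1*(7)^3 - 3*(7)^2 + 7 = (-9604) + (343) + (-147) + (7) = -9401; answer -9401
Part III: R2 = -9401; w = 37; f(2) = 2*(40) + 3*(37) = 191; iterating: f(2)=191, f(3)=502, f(4)=1577, f(5)=4660, f(6)=14051, f(7)=42082, f(8)=126317, f(9)=378880, f(10)=1136711, f(11)=3410062, f(12)=10230257, f(13)=30690700, f(14)=92072171, f(15)=276216442, f(16)=828649397, f(17)=2485948120; answer 2485948120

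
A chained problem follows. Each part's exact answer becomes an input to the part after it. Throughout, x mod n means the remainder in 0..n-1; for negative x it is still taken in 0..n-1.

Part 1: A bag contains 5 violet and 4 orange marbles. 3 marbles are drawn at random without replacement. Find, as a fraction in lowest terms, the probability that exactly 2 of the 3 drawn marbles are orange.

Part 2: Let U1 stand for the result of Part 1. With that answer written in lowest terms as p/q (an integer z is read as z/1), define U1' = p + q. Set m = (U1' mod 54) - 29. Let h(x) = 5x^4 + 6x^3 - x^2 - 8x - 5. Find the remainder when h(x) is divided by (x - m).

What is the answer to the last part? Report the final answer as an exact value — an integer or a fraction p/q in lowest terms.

Part 1: total draws C(9,3) = 84; favorable C(4,2)*C(5,1) = 30; P = 5/14; answer 5/14
Part 2: U1 = 5/14; threaded value p + q = 19; m = -10; remainder = value at the root: 5*(-10)^4 + 6*(-10)^3 - 1*(-10)^2 - 8*(-10)^1 - 5 = (50000) + (-6000) + (-100) + (80) + (-5) = 43975; answer 43975

43975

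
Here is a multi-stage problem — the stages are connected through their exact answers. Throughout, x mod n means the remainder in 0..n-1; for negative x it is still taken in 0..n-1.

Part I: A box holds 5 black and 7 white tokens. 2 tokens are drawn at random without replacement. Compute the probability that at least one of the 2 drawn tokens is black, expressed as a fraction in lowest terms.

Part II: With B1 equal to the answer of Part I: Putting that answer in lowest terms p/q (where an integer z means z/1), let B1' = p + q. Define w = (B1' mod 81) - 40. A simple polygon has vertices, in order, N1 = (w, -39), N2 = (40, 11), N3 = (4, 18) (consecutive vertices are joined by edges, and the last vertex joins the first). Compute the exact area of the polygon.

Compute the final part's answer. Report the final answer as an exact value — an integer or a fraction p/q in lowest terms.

Part I: total draws C(12,2) = 66; complement C(7,2) = 21; favorable 66 - 21 = 45; P = 15/22; answer 15/22
Part II: B1 = 15/22; threaded value p + q = 37; w = -3; cross terms: (-3*11 - 40*-39)=1527, (40*18 - 4*11)=676, (4*-39 - -3*18)=-102; twice the area = |2101| = 2101; area = 2101/2; answer 2101/2

2101/2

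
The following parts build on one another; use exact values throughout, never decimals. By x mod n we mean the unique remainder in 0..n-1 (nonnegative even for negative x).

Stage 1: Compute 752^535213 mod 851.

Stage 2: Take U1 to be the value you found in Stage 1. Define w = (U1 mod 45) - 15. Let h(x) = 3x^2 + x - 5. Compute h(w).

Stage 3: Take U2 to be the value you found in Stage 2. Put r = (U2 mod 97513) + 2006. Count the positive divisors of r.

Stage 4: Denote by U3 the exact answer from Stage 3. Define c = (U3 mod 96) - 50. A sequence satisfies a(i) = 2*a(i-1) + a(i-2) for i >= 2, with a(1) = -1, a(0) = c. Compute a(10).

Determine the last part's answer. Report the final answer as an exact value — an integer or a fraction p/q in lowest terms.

-36853

Stage 1: squarings mod 851: 752^1=752, 752^2=440, 752^4=423, 752^8=219, 752^16=305, 752^32=266, 752^64=123, 752^128=662, 752^256=830, 752^512=441, 752^1024=453, 752^2048=118, 752^4096=308, 752^8192=403, 752^16384=719, 752^32768=404, 752^65536=675, 752^131072=340, 752^262144=715, 752^524288=625; 752^535213 = 752^1 * 752^4 * 752^8 * 752^32 * 752^128 * 752^512 * 752^2048 * 752^8192 * 752^524288 = 12 (mod 851); answer 12
Stage 2: U1 = 12; w = -3; 3*(-3)^2 + 1*(-3)^1 - 5 = (27) + (-3) + (-5) = 19; answer 19
Stage 3: U2 = 19; r = 2025; 2025 = 3^4 * 5^2; number of divisors = (4+1) * (2+1) = 15; answer 15
Stage 4: U3 = 15; c = -35; a(2) = 2*(-1) + 1*(-35) = -37; iterating: a(2)=-37, a(3)=-75, a(4)=-187, a(5)=-449, a(6)=-1085, a(7)=-2619, a(8)=-6323, a(9)=-15265, a(10)=-36853; answer -36853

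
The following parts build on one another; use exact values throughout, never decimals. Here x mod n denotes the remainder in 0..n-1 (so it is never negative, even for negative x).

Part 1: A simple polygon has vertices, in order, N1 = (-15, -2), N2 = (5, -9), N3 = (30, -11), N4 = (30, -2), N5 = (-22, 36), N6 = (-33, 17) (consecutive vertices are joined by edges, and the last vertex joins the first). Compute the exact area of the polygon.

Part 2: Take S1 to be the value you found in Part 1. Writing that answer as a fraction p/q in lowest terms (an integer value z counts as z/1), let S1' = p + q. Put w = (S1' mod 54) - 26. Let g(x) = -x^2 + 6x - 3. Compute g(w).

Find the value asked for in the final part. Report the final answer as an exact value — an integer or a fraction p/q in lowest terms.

-394

Part 1: cross terms: (-15*-9 - 5*-2)=145, (5*-11 - 30*-9)=215, (30*-2 - 30*-11)=270, (30*36 - -22*-2)=1036, (-22*17 - -33*36)=814, (-33*-2 - -15*17)=321; twice the area = |2801| = 2801; area = 2801/2; answer 2801/2
Part 2: S1 = 2801/2; threaded value p + q = 2803; w = 23; -1*(23)^2 + 6*(23)^1 - 3 = (-529) + (138) + (-3) = -394; answer -394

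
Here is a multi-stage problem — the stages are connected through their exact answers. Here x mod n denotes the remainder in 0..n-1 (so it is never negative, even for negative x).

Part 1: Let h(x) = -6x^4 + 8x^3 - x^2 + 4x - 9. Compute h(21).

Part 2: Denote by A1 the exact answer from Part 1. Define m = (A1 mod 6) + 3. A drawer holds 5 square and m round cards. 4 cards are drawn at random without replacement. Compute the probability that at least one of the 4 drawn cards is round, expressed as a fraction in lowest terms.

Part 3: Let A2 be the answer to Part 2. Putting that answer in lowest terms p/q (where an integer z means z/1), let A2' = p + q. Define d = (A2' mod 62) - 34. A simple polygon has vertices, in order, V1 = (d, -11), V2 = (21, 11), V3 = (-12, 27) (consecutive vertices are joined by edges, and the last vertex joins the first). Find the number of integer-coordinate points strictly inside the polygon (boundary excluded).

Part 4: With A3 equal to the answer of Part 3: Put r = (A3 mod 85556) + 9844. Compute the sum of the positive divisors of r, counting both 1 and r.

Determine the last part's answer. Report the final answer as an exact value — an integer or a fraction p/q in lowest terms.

21600

Part 1: -6*(21)^4 + 8*(21)^3 - 1*(21)^2 + 4*(21)^1 - 9 = (-1166886) + (74088) + (-441) + (84) + (-9) = -1093164; answer -1093164
Part 2: A1 = -1093164; m = 3; total draws C(8,4) = 70; complement C(5,4) = 5; favorable 70 - 5 = 65; P = 13/14; answer 13/14
Part 3: A2 = 13/14; threaded value p + q = 27; d = -7; cross terms: (-7*11 - 21*-11)=154, (21*27 - -12*11)=699, (-12*-11 - -7*27)=321; twice the area = |1174| = 1174; area = 587; boundary points = 2 + 1 + 1 = 4; strictly interior points = area - boundary/2 + 1 = 586; answer 586
Part 4: A3 = 586; r = 10430; 10430 = 2 * 5 * 7 * 149; sigma = (1 + 2) * (1 + 5) * (1 + 7) * (1 + 149) = 3 * 6 * 8 * 150 = 21600; answer 21600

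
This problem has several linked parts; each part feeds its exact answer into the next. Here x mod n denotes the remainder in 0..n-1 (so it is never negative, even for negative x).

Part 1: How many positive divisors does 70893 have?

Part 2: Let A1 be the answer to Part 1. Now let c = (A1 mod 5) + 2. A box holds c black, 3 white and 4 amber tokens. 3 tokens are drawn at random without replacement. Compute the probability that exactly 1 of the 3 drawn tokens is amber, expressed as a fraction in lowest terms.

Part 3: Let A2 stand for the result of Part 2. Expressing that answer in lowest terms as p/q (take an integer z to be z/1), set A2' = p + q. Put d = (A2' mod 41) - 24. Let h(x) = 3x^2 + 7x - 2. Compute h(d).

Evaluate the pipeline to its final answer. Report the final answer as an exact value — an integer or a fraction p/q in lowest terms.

Part 1: 70893 = 3^2 * 7877; number of divisors = (2+1) * (1+1) = 6; answer 6
Part 2: A1 = 6; c = 3; total draws C(10,3) = 120; favorable C(4,1)*C(6,2) = 60; P = 1/2; answer 1/2
Part 3: A2 = 1/2; threaded value p + q = 3; d = -21; 3*(-21)^2 + 7*(-21)^1 - 2 = (1323) + (-147) + (-2) = 1174; answer 1174

1174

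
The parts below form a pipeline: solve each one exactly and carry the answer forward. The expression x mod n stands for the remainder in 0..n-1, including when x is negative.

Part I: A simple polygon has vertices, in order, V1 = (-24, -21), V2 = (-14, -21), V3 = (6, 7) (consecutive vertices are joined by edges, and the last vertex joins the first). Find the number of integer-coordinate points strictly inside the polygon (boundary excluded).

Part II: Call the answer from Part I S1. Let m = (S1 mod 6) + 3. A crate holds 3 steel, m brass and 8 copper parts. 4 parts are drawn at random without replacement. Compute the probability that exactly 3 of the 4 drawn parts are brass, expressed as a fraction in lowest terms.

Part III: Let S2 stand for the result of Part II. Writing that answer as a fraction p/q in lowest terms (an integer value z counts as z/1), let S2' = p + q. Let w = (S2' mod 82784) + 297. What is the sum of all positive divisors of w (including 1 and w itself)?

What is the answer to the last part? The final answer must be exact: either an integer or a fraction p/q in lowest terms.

Part I: cross terms: (-24*-21 - -14*-21)=210, (-14*7 - 6*-21)=28, (6*-21 - -24*7)=42; twice the area = |280| = 280; area = 140; boundary points = 10 + 4 + 2 = 16; strictly interior points = area - boundary/2 + 1 = 133; answer 133
Part II: S1 = 133; m = 4; total draws C(15,4) = 1365; favorable C(4,3)*C(11,1) = 44; P = 44/1365; answer 44/1365
Part III: S2 = 44/1365; threaded value p + q = 1409; w = 1706; 1706 = 2 * 853; sigma = (1 + 2) * (1 + 853) = 3 * 854 = 2562; answer 2562

2562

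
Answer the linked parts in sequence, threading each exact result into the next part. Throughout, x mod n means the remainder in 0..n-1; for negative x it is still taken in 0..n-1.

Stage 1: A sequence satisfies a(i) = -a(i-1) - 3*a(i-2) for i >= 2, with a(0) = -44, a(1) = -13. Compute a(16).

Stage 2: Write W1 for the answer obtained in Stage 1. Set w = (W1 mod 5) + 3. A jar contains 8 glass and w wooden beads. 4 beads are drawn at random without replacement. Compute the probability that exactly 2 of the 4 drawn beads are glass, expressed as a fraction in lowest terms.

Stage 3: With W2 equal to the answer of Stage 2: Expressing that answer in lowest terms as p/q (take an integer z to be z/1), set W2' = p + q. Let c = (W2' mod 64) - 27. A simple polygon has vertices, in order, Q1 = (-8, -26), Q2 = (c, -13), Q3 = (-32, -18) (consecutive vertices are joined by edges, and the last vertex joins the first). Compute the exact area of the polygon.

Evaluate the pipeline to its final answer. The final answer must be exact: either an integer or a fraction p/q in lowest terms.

Stage 1: a(2) = -1*(-13) - 3*(-44) = 145; iterating: a(2)=145, a(3)=-106, a(4)=-329, a(5)=647, a(6)=340, a(7)=-2281, a(8)=1261, a(9)=5582, a(10)=-9365, a(11)=-7381, a(12)=35476, a(13)=-13333, a(14)=-93095, a(15)=133094, a(16)=146191; answer 146191
Stage 2: W1 = 146191; w = 4; total draws C(12,4) = 495; favorable C(8,2)*C(4,2) = 168; P = 56/165; answer 56/165
Stage 3: W2 = 56/165; threaded value p + q = 221; c = 2; cross terms: (-8*-13 - 2*-26)=156, (2*-18 - -32*-13)=-452, (-32*-26 - -8*-18)=688; twice the area = |392| = 392; area = 196; answer 196

196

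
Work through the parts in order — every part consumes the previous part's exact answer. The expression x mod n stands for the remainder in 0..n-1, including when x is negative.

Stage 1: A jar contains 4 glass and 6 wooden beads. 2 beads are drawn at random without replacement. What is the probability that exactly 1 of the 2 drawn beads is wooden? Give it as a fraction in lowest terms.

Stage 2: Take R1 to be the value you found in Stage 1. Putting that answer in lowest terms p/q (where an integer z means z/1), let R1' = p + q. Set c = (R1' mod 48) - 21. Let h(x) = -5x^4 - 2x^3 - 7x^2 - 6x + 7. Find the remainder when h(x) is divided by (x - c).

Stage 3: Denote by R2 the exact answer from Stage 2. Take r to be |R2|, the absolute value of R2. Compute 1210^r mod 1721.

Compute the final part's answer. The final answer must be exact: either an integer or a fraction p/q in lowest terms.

Stage 1: total draws C(10,2) = 45; favorable C(6,1)*C(4,1) = 24; P = 8/15; answer 8/15
Stage 2: R1 = 8/15; threaded value p + q = 23; c = 2; remainder = value at the root: -5*(2)^4 - 2*(2)^3 - 7*(2)^2 - 6*(2)^1 + 7 = (-80) + (-16) + (-28) + (-12) + (7) = -129; answer -129
Stage 3: R2 = -129; r = 129; squarings mod 1721: 1210^1=1210, 1210^2=1250, 1210^4=1553, 1210^8=688, 1210^16=69, 1210^32=1319, 1210^64=1551, 1210^128=1364; 1210^129 = 1210^1 * 1210^128 = 1 (mod 1721); answer 1

1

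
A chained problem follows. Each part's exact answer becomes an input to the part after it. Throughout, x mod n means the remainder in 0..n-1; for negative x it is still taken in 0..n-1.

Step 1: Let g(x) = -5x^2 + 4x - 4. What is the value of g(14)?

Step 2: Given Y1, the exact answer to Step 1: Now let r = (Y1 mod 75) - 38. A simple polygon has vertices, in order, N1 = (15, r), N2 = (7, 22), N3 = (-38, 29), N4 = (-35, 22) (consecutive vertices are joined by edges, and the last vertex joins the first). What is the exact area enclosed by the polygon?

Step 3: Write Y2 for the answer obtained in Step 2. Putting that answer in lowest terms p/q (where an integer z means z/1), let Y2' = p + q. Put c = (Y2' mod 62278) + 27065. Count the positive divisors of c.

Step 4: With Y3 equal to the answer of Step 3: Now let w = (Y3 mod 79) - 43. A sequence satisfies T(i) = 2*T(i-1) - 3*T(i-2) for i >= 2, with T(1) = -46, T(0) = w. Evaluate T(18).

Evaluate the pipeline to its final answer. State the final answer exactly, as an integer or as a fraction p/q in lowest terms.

307621

Step 1: -5*(14)^2 + 4*(14)^1 - 4 = (-980) + (56) + (-4) = -928; answer -928
Step 2: Y1 = -928; r = 9; cross terms: (15*22 - 7*9)=267, (7*29 - -38*22)=1039, (-38*22 - -35*29)=179, (-35*9 - 15*22)=-645; twice the area = |840| = 840; area = 420; answer 420
Step 3: Y2 = 420; threaded value p + q = 421; c = 27486; 27486 = 2 * 3^3 * 509; number of divisors = (1+1) * (3+1) * (1+1) = 16; answer 16
Step 4: Y3 = 16; w = -27; T(2) = 2*(-46) - 3*(-27) = -11; iterating: T(2)=-11, T(3)=116, T(4)=265, T(5)=182, T(6)=-431, T(7)=-1408, T(8)=-1523, T(9)=1178, T(10)=6925, T(11)=10316, T(12)=-143, T(13)=-31234, T(14)=-62039, T(15)=-30376, T(16)=125365, T(17)=341858, T(18)=307621; answer 307621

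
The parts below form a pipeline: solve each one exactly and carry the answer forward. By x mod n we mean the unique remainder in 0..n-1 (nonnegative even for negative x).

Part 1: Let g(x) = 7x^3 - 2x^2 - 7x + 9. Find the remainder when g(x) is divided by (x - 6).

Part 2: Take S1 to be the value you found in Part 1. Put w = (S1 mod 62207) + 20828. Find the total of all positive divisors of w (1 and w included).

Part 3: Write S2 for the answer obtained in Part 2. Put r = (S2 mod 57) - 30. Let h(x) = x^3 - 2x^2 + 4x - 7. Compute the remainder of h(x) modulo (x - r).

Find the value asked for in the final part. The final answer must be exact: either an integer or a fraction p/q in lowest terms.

-6559

Part 1: remainder = value at the root: 7*(6)^3 - 2*(6)^2 - 7*(6)^1 + 9 = (1512) + (-72) + (-42) + (9) = 1407; answer 1407
Part 2: S1 = 1407; w = 22235; 22235 = 5 * 4447; sigma = (1 + 5) * (1 + 4447) = 6 * 4448 = 26688; answer 26688
Part 3: S2 = 26688; r = -18; remainder = value at the root: 1*(-18)^3 - 2*(-18)^2 + 4*(-18)^1 - 7 = (-5832) + (-648) + (-72) + (-7) = -6559; answer -6559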